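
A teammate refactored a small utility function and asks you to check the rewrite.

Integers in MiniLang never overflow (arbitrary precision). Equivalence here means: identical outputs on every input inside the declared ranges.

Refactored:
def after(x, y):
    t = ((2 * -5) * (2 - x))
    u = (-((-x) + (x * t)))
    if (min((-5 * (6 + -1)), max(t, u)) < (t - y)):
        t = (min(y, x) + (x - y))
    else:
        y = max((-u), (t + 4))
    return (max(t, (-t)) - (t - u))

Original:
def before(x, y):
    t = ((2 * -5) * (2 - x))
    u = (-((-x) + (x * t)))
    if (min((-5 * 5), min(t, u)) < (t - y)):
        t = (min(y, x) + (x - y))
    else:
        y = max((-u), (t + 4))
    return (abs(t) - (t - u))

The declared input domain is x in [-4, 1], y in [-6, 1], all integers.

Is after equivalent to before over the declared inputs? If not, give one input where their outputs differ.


There is a counterexample at x=-4, y=0: -228 on one side, -124 on the other.
before: t := -60 | u := -244 | (min((-5 * 5), min(t, u)) < (t - y)): true | t := -8 | result -228
after: t := -60 | u := -244 | (min((-5 * (6 + -1)), max(t, u)) < (t - y)): false | y := 244 | result -124
verdict: not equivalent; witness: x=-4, y=0


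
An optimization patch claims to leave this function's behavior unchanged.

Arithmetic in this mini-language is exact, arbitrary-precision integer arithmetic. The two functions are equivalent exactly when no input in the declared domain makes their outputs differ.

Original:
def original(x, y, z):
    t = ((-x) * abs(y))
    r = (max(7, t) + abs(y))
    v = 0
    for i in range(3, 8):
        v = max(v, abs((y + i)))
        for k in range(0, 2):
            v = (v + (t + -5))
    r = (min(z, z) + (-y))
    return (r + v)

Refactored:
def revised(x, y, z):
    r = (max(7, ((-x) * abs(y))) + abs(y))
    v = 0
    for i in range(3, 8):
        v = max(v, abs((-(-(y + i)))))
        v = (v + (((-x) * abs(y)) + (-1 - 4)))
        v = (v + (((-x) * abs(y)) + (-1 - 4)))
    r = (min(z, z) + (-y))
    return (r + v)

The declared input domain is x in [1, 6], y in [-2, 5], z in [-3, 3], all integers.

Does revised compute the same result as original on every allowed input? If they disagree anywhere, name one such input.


The two versions differ — the changes include local variable names differ; arithmetic usage differs; min/max/abs usage differs; constant usage differs; loop structure differs; statement counts differ.
Spot check at x=6, y=0, z=-3 — original: t=0, then r=7, then v=0, then (i=3), then v=3, then (k=0), then v=-2, then (k=1), then v=-7, then (i=4), then v=4, then (k=0), then v=-1, then (k=1), then v=-6, then (i=5), then v=5, then (k=0), then v=0, then (k=1), then v=-5, then (i=6), then v=6, then (k=0), then v=1, then (k=1), then v=-4, then (i=7), then v=7, then (k=0), then v=2, then (k=1), then v=-3, then r=-3, then returns -6. revised: r=7, then v=0, then (i=3), then v=3, then v=-2, then v=-7, then (i=4), then v=4, then v=-1, then v=-6, then (i=5), then v=5, then v=0, then v=-5, then (i=6), then v=6, then v=1, then v=-4, then (i=7), then v=7, then v=2, then v=-3, then r=-3, then returns -6. Both give -6.
Sweeping the whole domain (336 inputs) finds no disagreement.
verdict: equivalent


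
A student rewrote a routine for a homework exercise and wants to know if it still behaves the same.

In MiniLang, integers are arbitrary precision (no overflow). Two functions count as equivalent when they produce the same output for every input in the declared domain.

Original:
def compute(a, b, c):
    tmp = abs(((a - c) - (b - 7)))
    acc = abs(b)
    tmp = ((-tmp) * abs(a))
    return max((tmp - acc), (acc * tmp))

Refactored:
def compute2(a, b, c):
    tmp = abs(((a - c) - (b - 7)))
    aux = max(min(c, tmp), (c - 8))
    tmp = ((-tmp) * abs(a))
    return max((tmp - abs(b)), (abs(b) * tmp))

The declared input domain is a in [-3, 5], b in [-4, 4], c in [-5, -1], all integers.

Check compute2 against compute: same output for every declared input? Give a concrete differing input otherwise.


There is a behavioral-looking edit here, yet the outcome never shifts on this domain.
Spot check at a=-2, b=4, c=-5 — compute: tmp = 6; acc = 4; tmp = -12; return -16. compute2: tmp = 6; aux = -5; tmp = -12; return -16. Both give -16.
Across all 405 domain points the two functions coincide.
verdict: equivalent


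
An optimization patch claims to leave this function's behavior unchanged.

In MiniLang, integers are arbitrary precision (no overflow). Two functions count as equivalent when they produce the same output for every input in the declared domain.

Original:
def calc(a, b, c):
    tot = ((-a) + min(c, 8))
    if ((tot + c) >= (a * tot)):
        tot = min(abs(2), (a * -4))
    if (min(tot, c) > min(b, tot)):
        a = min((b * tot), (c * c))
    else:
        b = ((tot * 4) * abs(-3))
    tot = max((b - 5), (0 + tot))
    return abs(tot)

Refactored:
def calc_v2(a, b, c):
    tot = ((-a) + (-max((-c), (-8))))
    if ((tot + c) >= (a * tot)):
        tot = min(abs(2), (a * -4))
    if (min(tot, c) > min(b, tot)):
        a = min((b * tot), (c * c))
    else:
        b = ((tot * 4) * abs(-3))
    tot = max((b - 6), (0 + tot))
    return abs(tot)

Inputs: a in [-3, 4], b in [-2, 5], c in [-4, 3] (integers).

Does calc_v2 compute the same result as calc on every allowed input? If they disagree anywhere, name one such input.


These are not equivalent — on a=-3, b=-2, c=-2 the outputs split (19 vs 18).
calc: tot=1, then ((tot + c) >= (a * tot)) is true, then tot=2, then (min(tot, c) > min(b, tot)) is false, then b=24, then tot=19, then returns 19
calc_v2: tot=1, then ((tot + c) >= (a * tot)) is true, then tot=2, then (min(tot, c) > min(b, tot)) is false, then b=24, then tot=18, then returns 18
verdict: not equivalent; witness: a=-3, b=-2, c=-2


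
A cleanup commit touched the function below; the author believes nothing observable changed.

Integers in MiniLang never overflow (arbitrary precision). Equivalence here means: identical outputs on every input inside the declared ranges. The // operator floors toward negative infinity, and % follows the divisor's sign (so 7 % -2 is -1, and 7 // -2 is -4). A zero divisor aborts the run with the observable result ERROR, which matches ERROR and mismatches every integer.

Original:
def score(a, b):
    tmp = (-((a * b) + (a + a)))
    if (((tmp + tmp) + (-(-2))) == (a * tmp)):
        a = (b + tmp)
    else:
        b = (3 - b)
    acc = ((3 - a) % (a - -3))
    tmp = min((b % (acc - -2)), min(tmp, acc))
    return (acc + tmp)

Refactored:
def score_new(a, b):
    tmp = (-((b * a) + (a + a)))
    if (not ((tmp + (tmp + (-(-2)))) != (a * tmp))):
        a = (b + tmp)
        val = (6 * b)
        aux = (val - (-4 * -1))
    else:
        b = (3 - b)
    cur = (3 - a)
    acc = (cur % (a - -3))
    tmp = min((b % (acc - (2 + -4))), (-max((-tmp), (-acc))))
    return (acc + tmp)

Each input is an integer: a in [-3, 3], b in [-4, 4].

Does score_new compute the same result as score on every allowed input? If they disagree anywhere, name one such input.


Equivalent. There is a behavioral-looking edit here, yet the outcome never shifts on this domain.
Across all 63 domain points the two functions coincide.
One worked example (a=3, b=-1) — score: tmp := -3 | (((tmp + tmp) + (-(-2))) == (a * tmp)): false | b := 4 | acc := 0 | tmp := -3 | result -3; score_new: tmp := -3 | (not ((tmp + (tmp + (-(-2)))) != (a * tmp))): false | b := 4 | cur := 0 | acc := 0 | tmp := -3 | result -3; agreement on -3.
verdict: equivalent


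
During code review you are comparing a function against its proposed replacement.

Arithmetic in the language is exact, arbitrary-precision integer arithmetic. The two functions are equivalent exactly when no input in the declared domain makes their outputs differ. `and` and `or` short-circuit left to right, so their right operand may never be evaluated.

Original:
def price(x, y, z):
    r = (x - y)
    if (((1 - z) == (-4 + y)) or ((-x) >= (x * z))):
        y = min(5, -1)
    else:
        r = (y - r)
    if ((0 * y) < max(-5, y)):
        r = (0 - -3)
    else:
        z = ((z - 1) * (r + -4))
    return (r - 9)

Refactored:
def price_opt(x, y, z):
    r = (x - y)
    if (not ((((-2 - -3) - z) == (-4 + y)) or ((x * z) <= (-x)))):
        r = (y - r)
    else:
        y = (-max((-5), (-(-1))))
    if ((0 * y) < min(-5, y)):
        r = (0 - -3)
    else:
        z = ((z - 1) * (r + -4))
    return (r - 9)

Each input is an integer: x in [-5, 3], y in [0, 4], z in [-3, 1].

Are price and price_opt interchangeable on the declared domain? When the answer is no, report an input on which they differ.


On input x=-5, y=1, z=-3, price returns -6 while price_opt returns -2.
verdict: not equivalent; witness: x=-5, y=1, z=-3


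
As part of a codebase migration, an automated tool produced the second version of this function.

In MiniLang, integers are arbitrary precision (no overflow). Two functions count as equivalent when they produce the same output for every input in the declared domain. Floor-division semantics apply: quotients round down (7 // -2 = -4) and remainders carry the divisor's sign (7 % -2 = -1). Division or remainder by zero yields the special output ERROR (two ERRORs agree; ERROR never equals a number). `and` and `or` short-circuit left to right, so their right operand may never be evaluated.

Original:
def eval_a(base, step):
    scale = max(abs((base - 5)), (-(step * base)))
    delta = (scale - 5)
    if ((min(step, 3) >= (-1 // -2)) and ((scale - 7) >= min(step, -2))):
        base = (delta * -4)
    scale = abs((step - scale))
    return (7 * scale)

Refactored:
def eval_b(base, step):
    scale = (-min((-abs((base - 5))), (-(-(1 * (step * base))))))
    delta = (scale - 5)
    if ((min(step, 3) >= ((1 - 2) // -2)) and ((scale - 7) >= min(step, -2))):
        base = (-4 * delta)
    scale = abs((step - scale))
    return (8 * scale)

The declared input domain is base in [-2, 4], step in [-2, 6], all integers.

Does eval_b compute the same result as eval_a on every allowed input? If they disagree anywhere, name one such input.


Try base=-2, step=-2.
eval_a: scale := 7 | delta := 2 | ((min(step, 3) >= (-1 // -2)) and ((scale - 7) >= min(step, -2))): false | scale := 9 | result 63
eval_b: scale := 7 | delta := 2 | ((min(step, 3) >= ((1 - 2) // -2)) and ((scale - 7) >= min(step, -2))): false | scale := 9 | result 72
63 against 72: the behavior changed.
verdict: not equivalent; witness: base=-2, step=-2


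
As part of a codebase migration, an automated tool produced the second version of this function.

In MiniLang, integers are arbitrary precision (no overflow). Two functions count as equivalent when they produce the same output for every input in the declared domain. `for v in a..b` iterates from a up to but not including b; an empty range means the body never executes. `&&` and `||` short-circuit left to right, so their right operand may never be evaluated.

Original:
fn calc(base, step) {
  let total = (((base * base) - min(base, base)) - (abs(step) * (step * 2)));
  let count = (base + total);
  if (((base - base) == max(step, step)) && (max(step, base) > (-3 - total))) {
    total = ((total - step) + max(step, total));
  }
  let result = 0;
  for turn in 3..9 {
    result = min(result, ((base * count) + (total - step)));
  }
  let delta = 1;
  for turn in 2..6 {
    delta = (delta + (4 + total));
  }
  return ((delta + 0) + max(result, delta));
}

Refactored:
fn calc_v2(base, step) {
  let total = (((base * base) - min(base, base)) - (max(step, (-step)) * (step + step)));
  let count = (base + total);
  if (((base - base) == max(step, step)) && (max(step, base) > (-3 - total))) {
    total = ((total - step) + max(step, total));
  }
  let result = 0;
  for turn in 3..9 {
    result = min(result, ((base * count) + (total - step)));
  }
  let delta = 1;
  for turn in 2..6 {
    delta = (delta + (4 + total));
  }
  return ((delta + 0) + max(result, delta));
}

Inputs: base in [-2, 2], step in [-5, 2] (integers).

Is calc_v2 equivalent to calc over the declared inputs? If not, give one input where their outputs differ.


The two are interchangeable: constant usage differs; also min/max/abs usage differs; also arithmetic usage differs, and every declared input agrees.
Spot check at base=-1, step=-1 — calc: total becomes 4; next count becomes 3; next (((base - base) == max(step, step)) && (max(step, base) > (-3 - total))) evaluates to false; next result becomes 0; next at turn=3:; next result becomes 0; next at turn=4:; next result becomes 0; next at turn=5:; next result becomes 0; next at turn=6:; next result becomes 0; next at turn=7:; next result becomes 0; next at turn=8:; next result becomes 0; next delta becomes 1; next at turn=2:; next delta becomes 9; next at turn=3:; next delta becomes 17; next at turn=4:; next delta becomes 25; next at turn=5:; next delta becomes 33; next final value 66. calc_v2: total becomes 4; next count becomes 3; next (((base - base) == max(step, step)) && (max(step, base) > (-3 - total))) evaluates to false; next result becomes 0; next at turn=3:; next result becomes 0; next at turn=4:; next result becomes 0; next at turn=5:; next result becomes 0; next at turn=6:; next result becomes 0; next at turn=7:; next result becomes 0; next at turn=8:; next result becomes 0; next delta becomes 1; next at turn=2:; next delta becomes 9; next at turn=3:; next delta becomes 17; next at turn=4:; next delta becomes 25; next at turn=5:; next delta becomes 33; next final value 66. Both give 66.
Sweeping the whole domain (40 inputs) finds no disagreement.
verdict: equivalent


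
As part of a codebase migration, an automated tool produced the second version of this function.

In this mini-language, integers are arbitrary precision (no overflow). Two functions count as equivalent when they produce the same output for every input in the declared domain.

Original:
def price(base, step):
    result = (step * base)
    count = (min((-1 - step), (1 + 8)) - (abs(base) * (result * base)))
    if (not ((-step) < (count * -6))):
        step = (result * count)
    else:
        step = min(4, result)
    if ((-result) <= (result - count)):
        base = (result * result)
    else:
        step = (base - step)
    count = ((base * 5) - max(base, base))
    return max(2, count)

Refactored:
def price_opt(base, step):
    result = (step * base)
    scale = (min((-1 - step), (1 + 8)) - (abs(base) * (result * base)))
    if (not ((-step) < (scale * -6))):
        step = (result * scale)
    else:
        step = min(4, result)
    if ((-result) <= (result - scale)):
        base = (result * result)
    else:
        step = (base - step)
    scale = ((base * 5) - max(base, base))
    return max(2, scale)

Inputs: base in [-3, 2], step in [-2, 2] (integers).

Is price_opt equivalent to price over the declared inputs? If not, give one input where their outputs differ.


Side by side, the visible changes include: local variable names differ.
Tracing base=0, step=-1: price: result=0, then count=0, then (not ((-step) < (count * -6))) is true, then step=0, then ((-result) <= (result - count)) is true, then base=0, then count=0, then returns 2 | price_opt: result=0, then scale=0, then (not ((-step) < (scale * -6))) is true, then step=0, then ((-result) <= (result - scale)) is true, then base=0, then scale=0, then returns 2 — matching result 2.
Checked all 30 inputs in the declared domain: the outputs agree on every one.
verdict: equivalent


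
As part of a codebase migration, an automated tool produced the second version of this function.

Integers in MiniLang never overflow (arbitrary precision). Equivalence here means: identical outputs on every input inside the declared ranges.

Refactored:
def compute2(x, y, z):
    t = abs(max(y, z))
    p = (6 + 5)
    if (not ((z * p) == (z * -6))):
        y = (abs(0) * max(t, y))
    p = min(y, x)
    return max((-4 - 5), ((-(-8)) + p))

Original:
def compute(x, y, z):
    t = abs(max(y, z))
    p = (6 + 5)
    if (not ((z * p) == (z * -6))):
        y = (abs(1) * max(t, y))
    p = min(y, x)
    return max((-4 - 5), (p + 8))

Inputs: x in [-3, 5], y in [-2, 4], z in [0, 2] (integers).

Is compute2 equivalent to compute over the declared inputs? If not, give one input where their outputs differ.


The rewrite breaks on x=1, y=-2, z=1, where the results are 9 and 8.
compute: t := 1 | p := 11 | (not ((z * p) == (z * -6))): true | y := 1 | p := 1 | result 9
compute2: t := 1 | p := 11 | (not ((z * p) == (z * -6))): true | y := 0 | p := 0 | result 8
verdict: not equivalent; witness: x=1, y=-2, z=1


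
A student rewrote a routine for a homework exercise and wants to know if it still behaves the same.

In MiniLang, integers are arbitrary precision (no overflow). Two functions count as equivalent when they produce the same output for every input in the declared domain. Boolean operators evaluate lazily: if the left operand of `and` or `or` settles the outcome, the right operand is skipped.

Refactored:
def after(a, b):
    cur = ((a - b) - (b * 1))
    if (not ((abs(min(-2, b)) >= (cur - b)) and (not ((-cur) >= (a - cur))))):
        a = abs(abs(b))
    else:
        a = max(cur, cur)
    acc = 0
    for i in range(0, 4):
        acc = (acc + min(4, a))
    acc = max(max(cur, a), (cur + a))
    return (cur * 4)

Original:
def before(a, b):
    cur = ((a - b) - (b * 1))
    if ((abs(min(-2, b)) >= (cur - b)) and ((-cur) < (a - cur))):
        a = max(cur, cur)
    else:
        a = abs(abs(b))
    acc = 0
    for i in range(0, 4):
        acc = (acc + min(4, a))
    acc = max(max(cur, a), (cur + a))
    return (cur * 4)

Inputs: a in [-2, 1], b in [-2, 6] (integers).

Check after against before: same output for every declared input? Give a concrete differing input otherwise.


Comparing the listings, the differences include: boolean connective usage differs, and comparison usage differs.
As a probe, take a=1, b=3: before runs cur = -5; ((abs(min(-2, b)) >= (cur - b)) and ((-cur) < (a - cur))) -> true; a = -5; acc = 0; [i=0]; acc = -5; [i=1]; acc = -10; [i=2]; acc = -15; [i=3]; acc = -20; acc = -5; return -20; after runs cur = -5; (not ((abs(min(-2, b)) >= (cur - b)) and (not ((-cur) >= (a - cur))))) -> false; a = -5; acc = 0; [i=0]; acc = -5; [i=1]; acc = -10; [i=2]; acc = -15; [i=3]; acc = -20; acc = -5; return -20; both end at -20.
Checked all 36 inputs in the declared domain: the outputs agree on every one.
verdict: equivalent


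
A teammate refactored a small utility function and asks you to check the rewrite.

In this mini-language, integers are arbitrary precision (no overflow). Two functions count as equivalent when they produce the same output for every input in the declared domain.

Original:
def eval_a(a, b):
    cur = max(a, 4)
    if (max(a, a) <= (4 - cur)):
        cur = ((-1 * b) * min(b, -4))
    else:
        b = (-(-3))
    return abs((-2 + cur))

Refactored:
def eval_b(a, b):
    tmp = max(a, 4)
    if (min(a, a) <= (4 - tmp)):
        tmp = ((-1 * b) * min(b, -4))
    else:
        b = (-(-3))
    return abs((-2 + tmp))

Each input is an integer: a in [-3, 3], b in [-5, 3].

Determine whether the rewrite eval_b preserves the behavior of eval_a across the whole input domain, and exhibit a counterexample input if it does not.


Equivalent. The edit looks behavioral (`max(a, a)` became `min(a, a)`), but over these ranges it never changes the outcome.
Checked all 63 inputs in the declared domain: the outputs agree on every one.
Spot check at a=-3, b=1 — eval_a: cur=4, then (max(a, a) <= (4 - cur)) is true, then cur=4, then returns 2. eval_b: tmp=4, then (min(a, a) <= (4 - tmp)) is true, then tmp=4, then returns 2. Both give 2.
verdict: equivalent


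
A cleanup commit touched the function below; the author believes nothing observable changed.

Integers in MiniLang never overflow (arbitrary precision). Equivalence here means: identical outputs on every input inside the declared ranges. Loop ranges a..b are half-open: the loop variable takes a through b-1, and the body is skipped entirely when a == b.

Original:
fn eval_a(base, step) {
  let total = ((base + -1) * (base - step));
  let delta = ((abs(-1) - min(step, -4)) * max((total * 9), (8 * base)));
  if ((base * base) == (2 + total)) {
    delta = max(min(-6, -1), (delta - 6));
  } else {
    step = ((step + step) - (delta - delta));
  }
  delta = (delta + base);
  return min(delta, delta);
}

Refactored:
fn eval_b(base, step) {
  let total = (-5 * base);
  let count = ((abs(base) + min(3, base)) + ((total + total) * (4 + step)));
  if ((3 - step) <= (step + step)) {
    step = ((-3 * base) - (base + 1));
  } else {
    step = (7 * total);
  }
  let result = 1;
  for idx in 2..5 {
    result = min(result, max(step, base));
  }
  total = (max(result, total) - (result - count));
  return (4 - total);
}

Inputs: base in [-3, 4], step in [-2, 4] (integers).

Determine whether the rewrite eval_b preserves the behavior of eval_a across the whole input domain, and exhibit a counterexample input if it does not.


On input base=-3, step=-2, eval_a returns 177 while eval_b returns -70.
verdict: not equivalent; witness: base=-3, step=-2


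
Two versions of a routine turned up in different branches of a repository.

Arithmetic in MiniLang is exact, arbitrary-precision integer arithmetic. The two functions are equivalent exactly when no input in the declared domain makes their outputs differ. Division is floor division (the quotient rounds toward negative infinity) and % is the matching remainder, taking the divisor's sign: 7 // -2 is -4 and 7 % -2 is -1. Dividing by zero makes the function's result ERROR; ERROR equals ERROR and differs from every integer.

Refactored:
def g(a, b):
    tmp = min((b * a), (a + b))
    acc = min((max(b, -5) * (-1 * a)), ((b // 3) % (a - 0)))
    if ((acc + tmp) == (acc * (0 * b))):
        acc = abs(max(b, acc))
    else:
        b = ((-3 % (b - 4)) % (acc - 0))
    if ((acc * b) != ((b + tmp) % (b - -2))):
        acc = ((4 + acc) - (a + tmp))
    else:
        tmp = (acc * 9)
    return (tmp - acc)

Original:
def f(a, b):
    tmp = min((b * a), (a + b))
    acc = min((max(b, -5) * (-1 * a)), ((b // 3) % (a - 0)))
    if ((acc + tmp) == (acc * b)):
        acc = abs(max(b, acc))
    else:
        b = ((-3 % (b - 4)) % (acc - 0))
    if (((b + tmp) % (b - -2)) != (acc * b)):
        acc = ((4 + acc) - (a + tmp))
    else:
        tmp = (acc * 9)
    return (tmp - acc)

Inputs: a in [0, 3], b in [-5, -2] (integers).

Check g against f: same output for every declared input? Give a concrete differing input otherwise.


These are not equivalent — on a=3, b=-2 the outputs split (ERROR vs -15).
f: tmp becomes -6; next acc becomes 2; next ((acc + tmp) == (acc * b)) evaluates to true; next acc becomes 2; next hits division by zero so the output is ERROR
g: tmp becomes -6; next acc becomes 2; next ((acc + tmp) == (acc * (0 * b))) evaluates to false; next b becomes 1; next ((acc * b) != ((b + tmp) % (b - -2))) evaluates to true; next acc becomes 9; next final value -15
verdict: not equivalent; witness: a=3, b=-2


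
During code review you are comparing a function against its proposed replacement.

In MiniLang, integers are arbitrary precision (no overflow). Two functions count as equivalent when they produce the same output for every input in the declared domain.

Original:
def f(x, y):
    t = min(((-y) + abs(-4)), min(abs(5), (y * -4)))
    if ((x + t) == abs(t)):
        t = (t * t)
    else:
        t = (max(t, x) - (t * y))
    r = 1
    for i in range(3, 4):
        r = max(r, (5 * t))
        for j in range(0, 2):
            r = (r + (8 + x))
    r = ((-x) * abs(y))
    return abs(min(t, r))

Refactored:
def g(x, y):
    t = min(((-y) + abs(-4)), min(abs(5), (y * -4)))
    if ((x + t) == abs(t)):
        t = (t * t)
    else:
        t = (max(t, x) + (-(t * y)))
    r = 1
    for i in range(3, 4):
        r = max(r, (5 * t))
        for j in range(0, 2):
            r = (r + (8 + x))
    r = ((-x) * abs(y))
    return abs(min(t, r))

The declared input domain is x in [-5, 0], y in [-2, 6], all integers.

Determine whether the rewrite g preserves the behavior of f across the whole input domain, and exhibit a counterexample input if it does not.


Differences: arithmetic usage differs — yet all 54 inputs agree.
verdict: equivalent


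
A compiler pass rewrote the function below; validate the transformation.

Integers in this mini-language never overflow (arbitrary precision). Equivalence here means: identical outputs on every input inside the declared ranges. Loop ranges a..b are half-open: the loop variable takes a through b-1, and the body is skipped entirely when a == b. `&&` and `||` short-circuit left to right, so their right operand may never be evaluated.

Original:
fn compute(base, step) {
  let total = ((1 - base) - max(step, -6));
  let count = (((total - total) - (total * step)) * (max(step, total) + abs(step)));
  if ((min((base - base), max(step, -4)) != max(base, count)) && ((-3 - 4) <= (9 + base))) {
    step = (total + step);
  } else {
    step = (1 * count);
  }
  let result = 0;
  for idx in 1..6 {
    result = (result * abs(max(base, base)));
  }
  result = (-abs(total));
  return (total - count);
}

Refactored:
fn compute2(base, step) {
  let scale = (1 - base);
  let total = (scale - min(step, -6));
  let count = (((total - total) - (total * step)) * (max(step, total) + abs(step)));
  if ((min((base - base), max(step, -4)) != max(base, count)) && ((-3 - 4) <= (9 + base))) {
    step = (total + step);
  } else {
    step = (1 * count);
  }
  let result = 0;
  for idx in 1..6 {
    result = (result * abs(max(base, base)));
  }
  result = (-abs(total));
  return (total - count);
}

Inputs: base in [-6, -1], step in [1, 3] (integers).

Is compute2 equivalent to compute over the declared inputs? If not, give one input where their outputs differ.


Try base=-6, step=1.
compute: total = 6; count = -42; ((min((base - base), max(step, -4)) != max(base, count)) && ((-3 - 4) <= (9 + base))) -> true; step = 7; result = 0; [idx=1]; result = 0; [idx=2]; result = 0; [idx=3]; result = 0; [idx=4]; result = 0; [idx=5]; result = 0; result = -6; return 48
compute2: scale = 7; total = 13; count = -182; ((min((base - base), max(step, -4)) != max(base, count)) && ((-3 - 4) <= (9 + base))) -> true; step = 14; result = 0; [idx=1]; result = 0; [idx=2]; result = 0; [idx=3]; result = 0; [idx=4]; result = 0; [idx=5]; result = 0; result = -13; return 195
48 and 195 differ, so these are not the same function on this domain.
verdict: not equivalent; witness: base=-6, step=1


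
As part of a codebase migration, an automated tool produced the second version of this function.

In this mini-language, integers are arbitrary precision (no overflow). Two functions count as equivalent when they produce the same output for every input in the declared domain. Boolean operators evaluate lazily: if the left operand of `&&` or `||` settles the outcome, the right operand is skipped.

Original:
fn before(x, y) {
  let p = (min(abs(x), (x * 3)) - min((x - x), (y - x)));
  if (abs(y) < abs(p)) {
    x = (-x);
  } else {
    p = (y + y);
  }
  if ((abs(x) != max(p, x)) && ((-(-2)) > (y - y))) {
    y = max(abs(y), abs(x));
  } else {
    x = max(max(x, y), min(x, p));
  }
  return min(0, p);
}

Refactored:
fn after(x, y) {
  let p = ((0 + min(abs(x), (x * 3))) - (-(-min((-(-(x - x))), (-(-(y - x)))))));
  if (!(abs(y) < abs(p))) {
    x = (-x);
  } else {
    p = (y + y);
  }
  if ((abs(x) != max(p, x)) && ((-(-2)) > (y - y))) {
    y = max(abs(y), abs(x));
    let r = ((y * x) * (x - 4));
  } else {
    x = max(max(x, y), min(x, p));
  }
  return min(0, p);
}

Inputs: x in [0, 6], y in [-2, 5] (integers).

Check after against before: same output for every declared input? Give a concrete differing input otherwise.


x=0, y=-2 yields -4 from before but 0 from after.
verdict: not equivalent; witness: x=0, y=-2


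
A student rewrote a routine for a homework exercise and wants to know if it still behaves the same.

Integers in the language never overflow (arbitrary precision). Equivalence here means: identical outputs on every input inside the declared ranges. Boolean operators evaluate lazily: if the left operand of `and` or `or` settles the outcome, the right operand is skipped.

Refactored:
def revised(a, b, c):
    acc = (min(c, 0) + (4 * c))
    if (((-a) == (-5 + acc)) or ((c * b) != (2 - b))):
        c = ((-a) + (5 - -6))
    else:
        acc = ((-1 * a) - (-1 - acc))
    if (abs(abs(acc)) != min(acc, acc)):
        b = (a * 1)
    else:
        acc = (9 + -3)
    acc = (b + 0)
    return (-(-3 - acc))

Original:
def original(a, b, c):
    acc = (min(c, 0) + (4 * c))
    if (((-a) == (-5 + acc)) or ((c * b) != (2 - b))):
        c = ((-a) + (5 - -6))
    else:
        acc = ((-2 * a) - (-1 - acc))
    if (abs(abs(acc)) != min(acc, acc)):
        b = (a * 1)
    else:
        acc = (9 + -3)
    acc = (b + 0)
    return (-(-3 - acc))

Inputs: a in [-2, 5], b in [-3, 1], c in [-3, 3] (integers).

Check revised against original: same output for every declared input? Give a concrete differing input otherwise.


Run the pair on a=3, b=1, c=1.
original: acc becomes 4; next (((-a) == (-5 + acc)) or ((c * b) != (2 - b))) evaluates to false; next acc becomes -1; next (abs(abs(acc)) != min(acc, acc)) evaluates to true; next b becomes 3; next acc becomes 3; next final value 6
revised: acc becomes 4; next (((-a) == (-5 + acc)) or ((c * b) != (2 - b))) evaluates to false; next acc becomes 2; next (abs(abs(acc)) != min(acc, acc)) evaluates to false; next acc becomes 6; next acc becomes 1; next final value 4
6 != 4, so the rewrite changes behavior.
verdict: not equivalent; witness: a=3, b=1, c=1


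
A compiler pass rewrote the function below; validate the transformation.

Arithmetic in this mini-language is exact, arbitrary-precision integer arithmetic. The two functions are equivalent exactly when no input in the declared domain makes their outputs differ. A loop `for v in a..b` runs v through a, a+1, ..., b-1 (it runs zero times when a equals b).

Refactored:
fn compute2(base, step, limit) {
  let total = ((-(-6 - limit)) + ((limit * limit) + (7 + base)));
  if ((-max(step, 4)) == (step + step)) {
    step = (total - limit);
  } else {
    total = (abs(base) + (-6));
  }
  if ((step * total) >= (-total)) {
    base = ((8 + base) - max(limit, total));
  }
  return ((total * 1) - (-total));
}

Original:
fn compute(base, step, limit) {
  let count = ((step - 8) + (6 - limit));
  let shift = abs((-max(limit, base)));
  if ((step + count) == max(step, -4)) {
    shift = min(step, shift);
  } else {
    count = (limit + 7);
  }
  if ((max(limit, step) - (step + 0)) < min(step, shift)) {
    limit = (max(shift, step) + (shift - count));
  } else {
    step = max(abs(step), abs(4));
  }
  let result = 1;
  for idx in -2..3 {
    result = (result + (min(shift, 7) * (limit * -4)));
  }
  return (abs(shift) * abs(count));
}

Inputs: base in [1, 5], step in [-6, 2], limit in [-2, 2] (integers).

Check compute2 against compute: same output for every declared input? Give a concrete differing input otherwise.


There is a counterexample at base=1, step=-6, limit=-2: 5 on one side, -10 on the other.
compute: count = -6; shift = 1; ((step + count) == max(step, -4)) -> false; count = 5; ((max(limit, step) - (step + 0)) < min(step, shift)) -> false; step = 6; result = 1; [idx=-2]; result = 9; [idx=-1]; result = 17; [idx=0]; result = 25; [idx=1]; result = 33; [idx=2]; result = 41; return 5
compute2: total = 16; ((-max(step, 4)) == (step + step)) -> false; total = -5; ((step * total) >= (-total)) -> true; base = 11; return -10
verdict: not equivalent; witness: base=1, step=-6, limit=-2


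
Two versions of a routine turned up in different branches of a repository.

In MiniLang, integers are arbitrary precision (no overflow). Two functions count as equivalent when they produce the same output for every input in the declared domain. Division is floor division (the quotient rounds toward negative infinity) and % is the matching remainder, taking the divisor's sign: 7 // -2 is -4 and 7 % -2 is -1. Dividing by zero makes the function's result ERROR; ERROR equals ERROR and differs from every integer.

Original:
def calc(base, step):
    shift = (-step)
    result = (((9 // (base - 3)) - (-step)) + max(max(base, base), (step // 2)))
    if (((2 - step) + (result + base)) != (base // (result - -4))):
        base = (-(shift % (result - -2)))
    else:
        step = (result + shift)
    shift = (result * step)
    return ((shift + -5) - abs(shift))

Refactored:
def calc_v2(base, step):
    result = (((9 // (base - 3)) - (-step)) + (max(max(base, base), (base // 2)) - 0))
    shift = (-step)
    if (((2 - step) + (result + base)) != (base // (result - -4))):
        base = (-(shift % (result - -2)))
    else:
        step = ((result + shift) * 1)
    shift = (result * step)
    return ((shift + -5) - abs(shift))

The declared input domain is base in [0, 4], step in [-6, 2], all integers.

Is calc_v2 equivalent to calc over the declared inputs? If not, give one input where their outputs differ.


Try base=0, step=2.
calc: shift becomes -2; next result becomes 0; next (((2 - step) + (result + base)) != (base // (result - -4))) evaluates to false; next step becomes -2; next shift becomes 0; next final value -5
calc_v2: result becomes -1; next shift becomes -2; next (((2 - step) + (result + base)) != (base // (result - -4))) evaluates to true; next base becomes 0; next shift becomes -2; next final value -9
-5 vs -9 — the two versions disagree here.
verdict: not equivalent; witness: base=0, step=2


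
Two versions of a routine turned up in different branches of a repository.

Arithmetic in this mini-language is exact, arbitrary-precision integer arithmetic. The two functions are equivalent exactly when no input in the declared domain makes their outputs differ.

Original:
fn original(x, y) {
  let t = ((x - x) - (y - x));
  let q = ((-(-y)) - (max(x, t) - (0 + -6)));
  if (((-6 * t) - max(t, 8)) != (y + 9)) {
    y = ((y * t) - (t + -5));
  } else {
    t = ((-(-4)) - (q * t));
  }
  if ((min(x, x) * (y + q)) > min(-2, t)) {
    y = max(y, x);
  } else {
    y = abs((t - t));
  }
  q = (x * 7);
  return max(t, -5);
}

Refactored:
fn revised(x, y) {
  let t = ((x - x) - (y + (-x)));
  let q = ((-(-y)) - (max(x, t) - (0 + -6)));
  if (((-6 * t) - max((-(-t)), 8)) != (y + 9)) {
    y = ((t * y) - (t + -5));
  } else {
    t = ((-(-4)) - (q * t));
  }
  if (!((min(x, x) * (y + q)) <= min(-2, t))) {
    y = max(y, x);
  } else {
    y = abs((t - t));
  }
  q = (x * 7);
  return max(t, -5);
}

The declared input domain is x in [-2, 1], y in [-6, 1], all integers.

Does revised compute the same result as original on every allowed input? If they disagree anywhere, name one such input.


Comparing the listings, the differences include: arithmetic usage differs; and comparison usage differs; and boolean connective usage differs.
One worked example (x=-2, y=-4) — original: t := 2 | q := -12 | (((-6 * t) - max(t, 8)) != (y + 9)): true | y := -5 | ((min(x, x) * (y + q)) > min(-2, t)): true | y := -2 | q := -14 | result 2; revised: t := 2 | q := -12 | (((-6 * t) - max((-(-t)), 8)) != (y + 9)): true | y := -5 | (!((min(x, x) * (y + q)) <= min(-2, t))): true | y := -2 | q := -14 | result 2; agreement on 2.
Sweeping the whole domain (32 inputs) finds no disagreement.
verdict: equivalent


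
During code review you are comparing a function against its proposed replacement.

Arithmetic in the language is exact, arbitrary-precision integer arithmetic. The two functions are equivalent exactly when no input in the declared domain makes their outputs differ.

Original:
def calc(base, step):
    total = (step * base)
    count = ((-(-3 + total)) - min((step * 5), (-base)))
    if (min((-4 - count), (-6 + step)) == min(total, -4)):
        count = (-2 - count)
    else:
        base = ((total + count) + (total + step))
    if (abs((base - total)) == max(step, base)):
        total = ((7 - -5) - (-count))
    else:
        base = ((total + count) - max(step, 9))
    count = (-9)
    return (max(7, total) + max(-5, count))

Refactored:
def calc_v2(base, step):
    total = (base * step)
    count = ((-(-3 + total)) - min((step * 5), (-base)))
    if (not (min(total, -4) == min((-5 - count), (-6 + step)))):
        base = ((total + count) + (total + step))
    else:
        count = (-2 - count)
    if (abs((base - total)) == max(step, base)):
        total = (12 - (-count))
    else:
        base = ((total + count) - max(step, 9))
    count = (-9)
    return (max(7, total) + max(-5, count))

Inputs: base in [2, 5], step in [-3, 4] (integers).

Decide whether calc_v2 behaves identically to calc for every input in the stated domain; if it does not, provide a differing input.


There is a counterexample at base=3, step=2: 5 on one side, 2 on the other.
calc: total := 6 | count := 0 | (min((-4 - count), (-6 + step)) == min(total, -4)): true | count := -2 | (abs((base - total)) == max(step, base)): true | total := 10 | count := -9 | result 5
calc_v2: total := 6 | count := 0 | (not (min(total, -4) == min((-5 - count), (-6 + step)))): true | base := 14 | (abs((base - total)) == max(step, base)): false | base := -3 | count := -9 | result 2
verdict: not equivalent; witness: base=3, step=2


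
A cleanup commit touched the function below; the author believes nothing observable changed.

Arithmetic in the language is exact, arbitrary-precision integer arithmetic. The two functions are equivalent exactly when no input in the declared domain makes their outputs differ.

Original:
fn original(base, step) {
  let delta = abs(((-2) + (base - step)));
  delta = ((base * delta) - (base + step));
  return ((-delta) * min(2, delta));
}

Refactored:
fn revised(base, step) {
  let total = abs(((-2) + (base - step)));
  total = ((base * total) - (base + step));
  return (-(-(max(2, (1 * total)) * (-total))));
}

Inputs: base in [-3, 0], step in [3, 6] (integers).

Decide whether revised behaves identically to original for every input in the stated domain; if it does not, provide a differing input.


These are not equivalent — on base=-3, step=3 the outputs split (-576 vs 48).
original: delta = 8; delta = -24; return -576
revised: total = 8; total = -24; return 48
verdict: not equivalent; witness: base=-3, step=3


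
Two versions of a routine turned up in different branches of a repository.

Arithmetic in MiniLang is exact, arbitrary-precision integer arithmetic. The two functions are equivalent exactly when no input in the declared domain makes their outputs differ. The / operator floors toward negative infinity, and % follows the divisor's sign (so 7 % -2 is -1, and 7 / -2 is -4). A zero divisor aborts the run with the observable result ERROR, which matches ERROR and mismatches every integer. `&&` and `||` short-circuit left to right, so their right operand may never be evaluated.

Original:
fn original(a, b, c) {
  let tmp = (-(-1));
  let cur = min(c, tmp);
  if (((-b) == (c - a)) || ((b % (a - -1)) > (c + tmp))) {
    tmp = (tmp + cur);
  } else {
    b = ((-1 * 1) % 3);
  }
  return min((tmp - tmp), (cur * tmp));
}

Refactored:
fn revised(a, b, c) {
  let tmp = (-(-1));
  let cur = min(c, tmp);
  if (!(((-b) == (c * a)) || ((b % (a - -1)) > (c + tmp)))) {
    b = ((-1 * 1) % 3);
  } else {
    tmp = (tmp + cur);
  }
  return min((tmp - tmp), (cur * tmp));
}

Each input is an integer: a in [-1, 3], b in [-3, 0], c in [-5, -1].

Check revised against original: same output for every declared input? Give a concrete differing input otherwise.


Consider the input a=-1, b=-3, c=-3.
original: tmp=1, then cur=-3, then a zero divisor aborts: ERROR
revised: tmp=1, then cur=-3, then (!(((-b) == (c * a)) || ((b % (a - -1)) > (c + tmp)))) is false, then tmp=-2, then returns 0
ERROR != 0, so the rewrite changes behavior.
verdict: not equivalent; witness: a=-1, b=-3, c=-3


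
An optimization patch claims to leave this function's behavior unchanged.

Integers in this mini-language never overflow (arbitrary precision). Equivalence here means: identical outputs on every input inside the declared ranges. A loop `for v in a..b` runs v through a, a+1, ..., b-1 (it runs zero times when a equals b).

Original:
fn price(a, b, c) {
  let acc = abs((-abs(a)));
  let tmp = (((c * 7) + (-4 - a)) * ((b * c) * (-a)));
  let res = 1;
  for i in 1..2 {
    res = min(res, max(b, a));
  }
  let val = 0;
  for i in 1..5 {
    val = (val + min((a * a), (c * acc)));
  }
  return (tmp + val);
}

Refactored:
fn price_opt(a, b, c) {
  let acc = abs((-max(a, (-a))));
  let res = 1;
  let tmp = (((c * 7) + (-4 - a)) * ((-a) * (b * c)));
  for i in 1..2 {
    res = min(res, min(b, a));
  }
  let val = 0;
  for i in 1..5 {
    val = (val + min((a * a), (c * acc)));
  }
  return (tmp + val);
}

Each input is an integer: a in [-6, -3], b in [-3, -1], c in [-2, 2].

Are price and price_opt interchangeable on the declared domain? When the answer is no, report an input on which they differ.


The edit looks behavioral (`max(b, a)` became `min(b, a)`), but over these ranges it never changes the outcome.
Spot check at a=-4, b=-3, c=0 — price: acc becomes 4; next tmp becomes 0; next res becomes 1; next at i=1:; next res becomes -3; next val becomes 0; next at i=1:; next val becomes 0; next at i=2:; next val becomes 0; next at i=3:; next val becomes 0; next at i=4:; next val becomes 0; next final value 0. price_opt: acc becomes 4; next res becomes 1; next tmp becomes 0; next at i=1:; next res becomes -4; next val becomes 0; next at i=1:; next val becomes 0; next at i=2:; next val becomes 0; next at i=3:; next val becomes 0; next at i=4:; next val becomes 0; next final value 0. Both give 0.
Sweeping the whole domain (60 inputs) finds no disagreement.
verdict: equivalent
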